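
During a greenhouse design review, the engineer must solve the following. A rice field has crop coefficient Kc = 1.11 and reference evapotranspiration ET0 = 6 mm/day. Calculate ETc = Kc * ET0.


ETc = Kc * ET0
    = 1.11 * 6
    = 6.66 mm/day


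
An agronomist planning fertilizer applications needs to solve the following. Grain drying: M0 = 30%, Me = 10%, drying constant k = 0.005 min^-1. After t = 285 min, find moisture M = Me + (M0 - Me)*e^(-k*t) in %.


M = Me + (M0 - Me) * e^(-k*t)
  = 10 + (30 - 10) * e^(-0.005*285)
  = 10 + 20 * e^(-1.425)
  = 10 + 20 * 0.24051
  = 10 + 4.8102
  = 14.81%


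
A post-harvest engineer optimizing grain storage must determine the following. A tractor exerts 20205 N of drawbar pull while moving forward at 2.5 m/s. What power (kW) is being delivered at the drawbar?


P = F * v / 1000
  = 20205 * 2.5 / 1000
  = 50512.50 / 1000
  = 50.51 kW


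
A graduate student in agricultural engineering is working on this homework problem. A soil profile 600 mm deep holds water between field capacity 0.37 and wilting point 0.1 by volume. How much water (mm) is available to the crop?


AW = (FC - WP) * D
   = (0.37 - 0.1) * 600
   = 0.27 * 600
   = 162 mm


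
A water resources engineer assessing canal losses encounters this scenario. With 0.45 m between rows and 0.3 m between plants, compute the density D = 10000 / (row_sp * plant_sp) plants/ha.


D = 10000 / (row_sp * plant_sp)
  = 10000 / (0.45 * 0.3)
  = 10000 / 0.1350
  = 74074.07 plants/ha


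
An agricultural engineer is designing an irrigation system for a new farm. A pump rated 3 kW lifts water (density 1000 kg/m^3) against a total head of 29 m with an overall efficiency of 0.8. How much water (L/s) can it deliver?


Q = (P * 1000 * eta) / (rho * g * H)
  = (3 * 1000 * 0.8) / (1000 * 9.81 * 29)
  = 2400 / 284490
  = 0.00844 m^3/s = 8.44 L/s


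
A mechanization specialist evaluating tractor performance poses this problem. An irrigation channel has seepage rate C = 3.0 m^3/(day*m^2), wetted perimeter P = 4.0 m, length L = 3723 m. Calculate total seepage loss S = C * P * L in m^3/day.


S = C * P * L
  = 3.0 * 4.0 * 3723
  = 44676 m^3/day


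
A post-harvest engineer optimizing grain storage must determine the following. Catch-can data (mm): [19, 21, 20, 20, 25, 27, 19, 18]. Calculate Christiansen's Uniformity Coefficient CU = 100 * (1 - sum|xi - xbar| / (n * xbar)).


xbar = 169 / 8 = 21.125
sum|xi - xbar| = 19.500
CU = 100 * (1 - 19.500 / (8 * 21.125))
   = 100 * (1 - 0.1154)
   = 88.46%


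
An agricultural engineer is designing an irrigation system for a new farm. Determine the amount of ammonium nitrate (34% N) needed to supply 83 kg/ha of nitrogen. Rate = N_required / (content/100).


Rate = N_required / (N_content / 100)
     = 83 / (34 / 100)
     = 83 / 0.34
     = 244.12 kg/ha


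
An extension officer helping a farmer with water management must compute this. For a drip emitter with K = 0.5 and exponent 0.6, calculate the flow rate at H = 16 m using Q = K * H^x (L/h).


Q = K * H^x
  = 0.5 * 16^0.6
  = 0.5 * 5.2780
  = 2.64 L/h


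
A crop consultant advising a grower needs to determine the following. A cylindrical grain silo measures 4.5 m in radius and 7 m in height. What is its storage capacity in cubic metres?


V = pi * r^2 * h
  = pi * 4.5^2 * 7
  = pi * 20.25 * 7
  = 445.32 m^3


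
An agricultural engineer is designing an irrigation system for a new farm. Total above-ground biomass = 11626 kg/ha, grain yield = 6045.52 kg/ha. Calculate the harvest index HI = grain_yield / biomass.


HI = grain_yield / biomass
   = 6045.52 / 11626
   = 0.52


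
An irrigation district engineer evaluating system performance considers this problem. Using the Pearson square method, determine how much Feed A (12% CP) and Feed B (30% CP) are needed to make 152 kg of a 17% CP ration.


parts_A = CP_b - target = 30 - 17 = 13
parts_B = target - CP_a = 17 - 12 = 5
total_parts = 13 + 5 = 18
Feed A = 152 * 13 / 18 = 109.78 kg
Feed B = 152 * 5 / 18 = 42.22 kg

109.78 kg


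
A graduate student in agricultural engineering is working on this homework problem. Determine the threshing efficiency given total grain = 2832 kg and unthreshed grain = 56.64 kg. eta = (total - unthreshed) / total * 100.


eta = (total - unthreshed) / total * 100
    = (2832 - 56.64) / 2832 * 100
    = 2775.36 / 2832 * 100
    = 98%


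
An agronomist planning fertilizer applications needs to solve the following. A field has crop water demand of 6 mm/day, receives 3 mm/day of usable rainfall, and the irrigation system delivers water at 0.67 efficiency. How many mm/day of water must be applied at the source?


IWR = (ETc - Pe) / Ea
    = (6 - 3) / 0.67
    = 3 / 0.67
    = 4.48 mm/day


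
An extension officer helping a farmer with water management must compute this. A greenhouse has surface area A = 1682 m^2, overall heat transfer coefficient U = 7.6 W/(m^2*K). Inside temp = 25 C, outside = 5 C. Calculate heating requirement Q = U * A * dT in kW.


dT = 25 - (5) = 20 K
Q = U * A * dT
  = 7.6 * 1682 * 20
  = 255664 W = 255.66 kW


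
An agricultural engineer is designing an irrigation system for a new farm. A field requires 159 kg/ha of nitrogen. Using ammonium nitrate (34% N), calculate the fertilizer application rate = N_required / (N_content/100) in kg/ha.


Rate = N_required / (N_content / 100)
     = 159 / (34 / 100)
     = 159 / 0.34
     = 467.65 kg/ha


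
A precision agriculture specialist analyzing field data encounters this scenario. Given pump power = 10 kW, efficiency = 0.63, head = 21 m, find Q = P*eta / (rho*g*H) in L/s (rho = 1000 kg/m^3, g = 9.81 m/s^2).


Q = (P * 1000 * eta) / (rho * g * H)
  = (10 * 1000 * 0.63) / (1000 * 9.81 * 21)
  = 6300 / 206010
  = 0.03058 m^3/s = 30.58 L/s


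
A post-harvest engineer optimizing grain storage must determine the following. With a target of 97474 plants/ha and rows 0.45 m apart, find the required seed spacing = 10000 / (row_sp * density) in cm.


spacing = 10000 / (row_sp * density)
        = 10000 / (0.45 * 97474)
        = 10000 / 43863.30
        = 0.22798 m = 22.80 cm


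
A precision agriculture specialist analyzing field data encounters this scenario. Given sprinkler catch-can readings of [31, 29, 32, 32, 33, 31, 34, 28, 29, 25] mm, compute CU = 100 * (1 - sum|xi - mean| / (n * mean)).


xbar = 304 / 10 = 30.400
sum|xi - xbar| = 21.200
CU = 100 * (1 - 21.200 / (10 * 30.400))
   = 100 * (1 - 0.0697)
   = 93.03%


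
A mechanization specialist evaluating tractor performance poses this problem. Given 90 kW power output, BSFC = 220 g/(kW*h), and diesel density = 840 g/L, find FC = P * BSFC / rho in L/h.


FC = P * BSFC / rho_fuel
   = 90 * 220 / 840
   = 19800 / 840
   = 23.57 L/h


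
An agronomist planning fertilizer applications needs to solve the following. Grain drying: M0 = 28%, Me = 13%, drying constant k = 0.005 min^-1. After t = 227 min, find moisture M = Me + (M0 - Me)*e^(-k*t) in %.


M = Me + (M0 - Me) * e^(-k*t)
  = 13 + (28 - 13) * e^(-0.005*227)
  = 13 + 15 * e^(-1.135)
  = 13 + 15 * 0.32142
  = 13 + 4.8213
  = 17.82%


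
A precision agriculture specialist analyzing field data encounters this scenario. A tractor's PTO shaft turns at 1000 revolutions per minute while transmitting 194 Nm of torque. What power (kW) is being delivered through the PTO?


P = 2*pi*n*T / 60000
  = 2*pi * 1000 * 194 / 60000
  = 1218937.95 / 60000
  = 20.32 kW


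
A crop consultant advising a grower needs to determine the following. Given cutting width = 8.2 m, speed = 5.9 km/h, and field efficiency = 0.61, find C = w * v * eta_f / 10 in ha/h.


C = w * v * eta_f / 10
  = 8.2 * 5.9 * 0.61 / 10
  = 29.51 / 10
  = 2.95 ha/h


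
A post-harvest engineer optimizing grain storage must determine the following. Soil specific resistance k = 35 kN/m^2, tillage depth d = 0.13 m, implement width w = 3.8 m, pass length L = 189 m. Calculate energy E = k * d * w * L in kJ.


E = k * d * w * L
  = 35 * 0.13 * 3.8 * 189
  = 3267.81 kJ


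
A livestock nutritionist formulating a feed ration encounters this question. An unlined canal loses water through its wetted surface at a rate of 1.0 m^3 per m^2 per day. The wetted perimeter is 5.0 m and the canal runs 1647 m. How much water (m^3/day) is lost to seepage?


S = C * P * L
  = 1.0 * 5.0 * 1647
  = 8235 m^3/day


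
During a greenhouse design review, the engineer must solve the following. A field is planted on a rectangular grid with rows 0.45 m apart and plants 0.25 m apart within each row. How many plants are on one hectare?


D = 10000 / (row_sp * plant_sp)
  = 10000 / (0.45 * 0.25)
  = 10000 / 0.1125
  = 88888.89 plants/ha


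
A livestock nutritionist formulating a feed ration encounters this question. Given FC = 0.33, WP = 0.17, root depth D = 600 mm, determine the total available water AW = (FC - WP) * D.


AW = (FC - WP) * D
   = (0.33 - 0.17) * 600
   = 0.16 * 600
   = 96 mm


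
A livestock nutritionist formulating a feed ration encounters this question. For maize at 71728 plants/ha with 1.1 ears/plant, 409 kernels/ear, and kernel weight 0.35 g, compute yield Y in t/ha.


Y = density * ears * kernels * kw
  = 71728 * 1.1 * 409 * 0.35 g/ha
  = 11294649.52 g/ha
  = 11294.65 kg/ha = 11.29 t/ha


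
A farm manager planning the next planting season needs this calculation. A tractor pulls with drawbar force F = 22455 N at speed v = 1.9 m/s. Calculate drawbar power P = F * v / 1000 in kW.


P = F * v / 1000
  = 22455 * 1.9 / 1000
  = 42664.50 / 1000
  = 42.66 kW


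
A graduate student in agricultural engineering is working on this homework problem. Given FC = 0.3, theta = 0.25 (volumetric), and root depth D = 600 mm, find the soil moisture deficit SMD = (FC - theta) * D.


SMD = (FC - theta) * D
    = (0.3 - 0.25) * 600
    = 0.050 * 600
    = 30 mm


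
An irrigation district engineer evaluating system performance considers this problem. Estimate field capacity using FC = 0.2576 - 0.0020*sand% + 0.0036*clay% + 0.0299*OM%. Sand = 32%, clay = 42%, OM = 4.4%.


FC = 0.2576 - 0.0020*32 + 0.0036*42 + 0.0299*4.4
   = 0.2576 - 0.0640 + 0.1512 + 0.1316
   = 0.4764


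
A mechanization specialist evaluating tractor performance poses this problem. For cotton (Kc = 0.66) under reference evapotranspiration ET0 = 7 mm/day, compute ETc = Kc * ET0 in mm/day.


ETc = Kc * ET0
    = 0.66 * 7
    = 4.62 mm/day


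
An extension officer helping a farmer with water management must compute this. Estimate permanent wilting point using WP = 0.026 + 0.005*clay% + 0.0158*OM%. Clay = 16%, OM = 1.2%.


WP = 0.026 + 0.005*16 + 0.0158*1.2
   = 0.026 + 0.0800 + 0.0190
   = 0.1250


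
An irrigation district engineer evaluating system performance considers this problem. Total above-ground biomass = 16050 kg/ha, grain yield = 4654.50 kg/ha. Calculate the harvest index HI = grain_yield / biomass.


HI = grain_yield / biomass
   = 4654.50 / 16050
   = 0.29


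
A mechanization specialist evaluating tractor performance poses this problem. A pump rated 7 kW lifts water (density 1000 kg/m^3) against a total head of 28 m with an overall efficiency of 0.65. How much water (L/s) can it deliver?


Q = (P * 1000 * eta) / (rho * g * H)
  = (7 * 1000 * 0.65) / (1000 * 9.81 * 28)
  = 4550 / 274680
  = 0.01656 m^3/s = 16.56 L/s


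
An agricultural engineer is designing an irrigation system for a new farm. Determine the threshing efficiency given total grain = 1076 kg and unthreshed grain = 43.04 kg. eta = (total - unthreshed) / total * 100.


eta = (total - unthreshed) / total * 100
    = (1076 - 43.04) / 1076 * 100
    = 1032.96 / 1076 * 100
    = 96%


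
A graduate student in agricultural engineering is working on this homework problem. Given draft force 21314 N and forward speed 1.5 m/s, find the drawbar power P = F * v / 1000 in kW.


P = F * v / 1000
  = 21314 * 1.5 / 1000
  = 31971 / 1000
  = 31.97 kW


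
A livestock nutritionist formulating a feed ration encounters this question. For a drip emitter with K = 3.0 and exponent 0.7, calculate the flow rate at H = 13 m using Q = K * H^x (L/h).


Q = K * H^x
  = 3.0 * 13^0.7
  = 3.0 * 6.0223
  = 18.07 L/h


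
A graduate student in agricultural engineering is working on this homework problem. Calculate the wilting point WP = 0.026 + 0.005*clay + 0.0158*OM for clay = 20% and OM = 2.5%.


WP = 0.026 + 0.005*20 + 0.0158*2.5
   = 0.026 + 0.1000 + 0.0395
   = 0.1655


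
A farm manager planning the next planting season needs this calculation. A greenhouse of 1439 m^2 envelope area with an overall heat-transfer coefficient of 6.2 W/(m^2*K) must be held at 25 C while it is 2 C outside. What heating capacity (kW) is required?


dT = 25 - (2) = 23 K
Q = U * A * dT
  = 6.2 * 1439 * 23
  = 205201.40 W = 205.20 kW


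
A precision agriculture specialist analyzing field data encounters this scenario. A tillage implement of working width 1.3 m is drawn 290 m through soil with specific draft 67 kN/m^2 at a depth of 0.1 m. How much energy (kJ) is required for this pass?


E = k * d * w * L
  = 67 * 0.1 * 1.3 * 290
  = 2525.90 kJ


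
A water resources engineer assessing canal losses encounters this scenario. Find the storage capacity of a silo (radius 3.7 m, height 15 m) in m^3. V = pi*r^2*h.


V = pi * r^2 * h
  = pi * 3.7^2 * 15
  = pi * 13.69 * 15
  = 645.13 m^3


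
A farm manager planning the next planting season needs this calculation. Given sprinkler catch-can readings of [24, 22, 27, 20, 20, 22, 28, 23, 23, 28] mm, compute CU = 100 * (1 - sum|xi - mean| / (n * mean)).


xbar = 237 / 10 = 23.700
sum|xi - xbar| = 24.400
CU = 100 * (1 - 24.400 / (10 * 23.700))
   = 100 * (1 - 0.1030)
   = 89.70%


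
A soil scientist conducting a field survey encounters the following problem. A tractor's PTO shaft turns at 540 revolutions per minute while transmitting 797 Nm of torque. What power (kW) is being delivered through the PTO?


P = 2*pi*n*T / 60000
  = 2*pi * 540 * 797 / 60000
  = 2704157.29 / 60000
  = 45.07 kW


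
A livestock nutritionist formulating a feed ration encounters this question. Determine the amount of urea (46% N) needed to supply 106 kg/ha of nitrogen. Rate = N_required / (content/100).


Rate = N_required / (N_content / 100)
     = 106 / (46 / 100)
     = 106 / 0.46
     = 230.43 kg/ha


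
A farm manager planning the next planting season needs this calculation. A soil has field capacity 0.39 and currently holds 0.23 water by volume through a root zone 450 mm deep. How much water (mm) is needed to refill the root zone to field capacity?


SMD = (FC - theta) * D
    = (0.39 - 0.23) * 450
    = 0.160 * 450
    = 72 mm


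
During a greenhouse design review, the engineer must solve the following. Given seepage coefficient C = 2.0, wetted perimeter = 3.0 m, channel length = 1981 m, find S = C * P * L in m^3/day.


S = C * P * L
  = 2.0 * 3.0 * 1981
  = 11886 m^3/day


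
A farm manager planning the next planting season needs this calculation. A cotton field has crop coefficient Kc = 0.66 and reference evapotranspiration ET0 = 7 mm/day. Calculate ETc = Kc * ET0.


ETc = Kc * ET0
    = 0.66 * 7
    = 4.62 mm/day


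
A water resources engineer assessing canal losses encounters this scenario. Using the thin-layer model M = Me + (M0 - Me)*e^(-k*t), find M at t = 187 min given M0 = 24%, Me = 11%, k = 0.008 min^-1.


M = Me + (M0 - Me) * e^(-k*t)
  = 11 + (24 - 11) * e^(-0.008*187)
  = 11 + 13 * e^(-1.496)
  = 11 + 13 * 0.22402
  = 11 + 2.9123
  = 13.91%


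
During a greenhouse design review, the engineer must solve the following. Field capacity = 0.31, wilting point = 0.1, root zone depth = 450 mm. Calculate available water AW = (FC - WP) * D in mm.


AW = (FC - WP) * D
   = (0.31 - 0.1) * 450
   = 0.21 * 450
   = 94.50 mm


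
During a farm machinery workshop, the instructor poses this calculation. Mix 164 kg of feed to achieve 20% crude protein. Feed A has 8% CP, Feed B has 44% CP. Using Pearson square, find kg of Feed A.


parts_A = CP_b - target = 44 - 20 = 24
parts_B = target - CP_a = 20 - 8 = 12
total_parts = 24 + 12 = 36
Feed A = 164 * 24 / 36 = 109.33 kg
Feed B = 164 * 12 / 36 = 54.67 kg

109.33 kg


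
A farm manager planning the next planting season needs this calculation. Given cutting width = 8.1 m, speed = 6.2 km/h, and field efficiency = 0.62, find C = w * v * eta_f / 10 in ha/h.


C = w * v * eta_f / 10
  = 8.1 * 6.2 * 0.62 / 10
  = 31.14 / 10
  = 3.11 ha/h


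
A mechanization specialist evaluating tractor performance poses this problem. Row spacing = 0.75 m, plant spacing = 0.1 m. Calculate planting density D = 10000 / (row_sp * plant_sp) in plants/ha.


D = 10000 / (row_sp * plant_sp)
  = 10000 / (0.75 * 0.1)
  = 10000 / 0.0750
  = 133333.33 plants/ha


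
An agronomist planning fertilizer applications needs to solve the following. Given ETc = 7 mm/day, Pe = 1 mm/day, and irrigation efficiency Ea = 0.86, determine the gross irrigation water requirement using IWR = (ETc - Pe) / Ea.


IWR = (ETc - Pe) / Ea
    = (7 - 1) / 0.86
    = 6 / 0.86
    = 6.98 mm/day


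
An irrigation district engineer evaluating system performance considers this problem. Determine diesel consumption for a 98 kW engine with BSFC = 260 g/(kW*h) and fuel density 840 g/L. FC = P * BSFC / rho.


FC = P * BSFC / rho_fuel
   = 98 * 260 / 840
   = 25480 / 840
   = 30.33 L/h


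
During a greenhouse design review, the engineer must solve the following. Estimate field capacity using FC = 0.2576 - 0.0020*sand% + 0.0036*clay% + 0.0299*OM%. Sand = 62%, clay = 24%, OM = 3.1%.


FC = 0.2576 - 0.0020*62 + 0.0036*24 + 0.0299*3.1
   = 0.2576 - 0.1240 + 0.0864 + 0.0927
   = 0.3127


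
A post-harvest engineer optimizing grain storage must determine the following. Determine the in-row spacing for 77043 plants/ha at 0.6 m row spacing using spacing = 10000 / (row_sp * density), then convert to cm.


spacing = 10000 / (row_sp * density)
        = 10000 / (0.6 * 77043)
        = 10000 / 46225.80
        = 0.21633 m = 21.63 cm


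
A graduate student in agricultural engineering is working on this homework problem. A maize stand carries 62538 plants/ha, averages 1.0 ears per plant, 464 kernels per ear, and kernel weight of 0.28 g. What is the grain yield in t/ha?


Y = density * ears * kernels * kw
  = 62538 * 1.0 * 464 * 0.28 g/ha
  = 8124936.96 g/ha
  = 8124.94 kg/ha = 8.12 t/ha


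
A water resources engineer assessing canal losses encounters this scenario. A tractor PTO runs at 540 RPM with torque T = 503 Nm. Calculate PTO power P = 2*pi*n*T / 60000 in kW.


P = 2*pi*n*T / 60000
  = 2*pi * 540 * 503 / 60000
  = 1706638.79 / 60000
  = 28.44 kW


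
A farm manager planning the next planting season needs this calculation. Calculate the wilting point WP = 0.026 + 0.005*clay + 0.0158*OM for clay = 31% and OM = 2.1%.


WP = 0.026 + 0.005*31 + 0.0158*2.1
   = 0.026 + 0.1550 + 0.0332
   = 0.2142


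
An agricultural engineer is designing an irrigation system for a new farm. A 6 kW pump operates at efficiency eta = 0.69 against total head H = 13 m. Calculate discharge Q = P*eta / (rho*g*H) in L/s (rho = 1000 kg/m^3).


Q = (P * 1000 * eta) / (rho * g * H)
  = (6 * 1000 * 0.69) / (1000 * 9.81 * 13)
  = 4140 / 127530
  = 0.03246 m^3/s = 32.46 L/s


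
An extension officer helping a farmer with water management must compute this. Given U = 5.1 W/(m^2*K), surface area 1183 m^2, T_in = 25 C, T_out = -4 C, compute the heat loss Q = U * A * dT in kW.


dT = 25 - (-4) = 29 K
Q = U * A * dT
  = 5.1 * 1183 * 29
  = 174965.70 W = 174.97 kW


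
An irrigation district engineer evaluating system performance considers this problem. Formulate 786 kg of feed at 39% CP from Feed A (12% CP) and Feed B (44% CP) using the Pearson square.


parts_A = CP_b - target = 44 - 39 = 5
parts_B = target - CP_a = 39 - 12 = 27
total_parts = 5 + 27 = 32
Feed A = 786 * 5 / 32 = 122.81 kg
Feed B = 786 * 27 / 32 = 663.19 kg

122.81 kg


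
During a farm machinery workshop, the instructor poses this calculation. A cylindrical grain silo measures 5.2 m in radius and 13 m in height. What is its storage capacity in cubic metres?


V = pi * r^2 * h
  = pi * 5.2^2 * 13
  = pi * 27.04 * 13
  = 1104.33 m^3


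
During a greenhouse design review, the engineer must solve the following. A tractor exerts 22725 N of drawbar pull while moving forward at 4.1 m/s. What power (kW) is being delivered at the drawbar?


P = F * v / 1000
  = 22725 * 4.1 / 1000
  = 93172.50 / 1000
  = 93.17 kW


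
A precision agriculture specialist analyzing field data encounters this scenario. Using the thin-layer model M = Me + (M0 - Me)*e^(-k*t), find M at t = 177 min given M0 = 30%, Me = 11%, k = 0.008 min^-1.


M = Me + (M0 - Me) * e^(-k*t)
  = 11 + (30 - 11) * e^(-0.008*177)
  = 11 + 19 * e^(-1.416)
  = 11 + 19 * 0.24268
  = 11 + 4.6110
  = 15.61%


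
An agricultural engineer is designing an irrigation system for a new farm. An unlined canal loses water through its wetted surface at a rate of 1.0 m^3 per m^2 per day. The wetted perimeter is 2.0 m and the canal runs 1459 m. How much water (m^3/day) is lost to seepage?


S = C * P * L
  = 1.0 * 2.0 * 1459
  = 2918 m^3/day


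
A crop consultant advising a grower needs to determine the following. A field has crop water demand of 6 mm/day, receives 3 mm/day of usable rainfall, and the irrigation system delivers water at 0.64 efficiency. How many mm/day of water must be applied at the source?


IWR = (ETc - Pe) / Ea
    = (6 - 3) / 0.64
    = 3 / 0.64
    = 4.69 mm/day


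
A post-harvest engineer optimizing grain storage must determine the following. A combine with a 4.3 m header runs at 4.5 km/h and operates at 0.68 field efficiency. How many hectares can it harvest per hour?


C = w * v * eta_f / 10
  = 4.3 * 4.5 * 0.68 / 10
  = 13.16 / 10
  = 1.32 ha/h


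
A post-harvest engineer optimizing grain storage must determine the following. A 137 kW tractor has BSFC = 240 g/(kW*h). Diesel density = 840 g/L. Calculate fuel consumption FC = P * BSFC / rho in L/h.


FC = P * BSFC / rho_fuel
   = 137 * 240 / 840
   = 32880 / 840
   = 39.14 L/h


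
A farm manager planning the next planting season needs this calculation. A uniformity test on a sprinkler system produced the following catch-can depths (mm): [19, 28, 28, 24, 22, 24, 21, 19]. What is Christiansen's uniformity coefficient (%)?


xbar = 185 / 8 = 23.125
sum|xi - xbar| = 23
CU = 100 * (1 - 23 / (8 * 23.125))
   = 100 * (1 - 0.1243)
   = 87.57%


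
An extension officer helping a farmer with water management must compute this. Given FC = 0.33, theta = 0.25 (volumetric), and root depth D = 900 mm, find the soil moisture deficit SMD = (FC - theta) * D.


SMD = (FC - theta) * D
    = (0.33 - 0.25) * 900
    = 0.080 * 900
    = 72 mm


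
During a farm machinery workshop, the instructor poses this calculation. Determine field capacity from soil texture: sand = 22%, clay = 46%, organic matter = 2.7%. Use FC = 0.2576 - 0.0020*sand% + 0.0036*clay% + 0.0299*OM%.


FC = 0.2576 - 0.0020*22 + 0.0036*46 + 0.0299*2.7
   = 0.2576 - 0.0440 + 0.1656 + 0.0807
   = 0.4599


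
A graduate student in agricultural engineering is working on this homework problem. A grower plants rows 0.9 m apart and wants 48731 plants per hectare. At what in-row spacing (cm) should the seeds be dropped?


spacing = 10000 / (row_sp * density)
        = 10000 / (0.9 * 48731)
        = 10000 / 43857.90
        = 0.22801 m = 22.80 cm


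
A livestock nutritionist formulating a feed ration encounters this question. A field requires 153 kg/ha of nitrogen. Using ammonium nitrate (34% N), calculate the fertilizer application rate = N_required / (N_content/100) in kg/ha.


Rate = N_required / (N_content / 100)
     = 153 / (34 / 100)
     = 153 / 0.34
     = 450 kg/ha


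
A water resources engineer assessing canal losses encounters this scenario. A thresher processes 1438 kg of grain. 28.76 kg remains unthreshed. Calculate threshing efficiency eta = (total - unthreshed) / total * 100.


eta = (total - unthreshed) / total * 100
    = (1438 - 28.76) / 1438 * 100
    = 1409.24 / 1438 * 100
    = 98%


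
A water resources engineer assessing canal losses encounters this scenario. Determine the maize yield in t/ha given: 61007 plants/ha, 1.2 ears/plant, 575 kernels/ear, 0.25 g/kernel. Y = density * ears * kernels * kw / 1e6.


Y = density * ears * kernels * kw
  = 61007 * 1.2 * 575 * 0.25 g/ha
  = 10523707.50 g/ha
  = 10523.71 kg/ha = 10.52 t/ha


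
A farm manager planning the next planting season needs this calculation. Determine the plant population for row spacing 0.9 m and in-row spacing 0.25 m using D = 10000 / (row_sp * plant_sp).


D = 10000 / (row_sp * plant_sp)
  = 10000 / (0.9 * 0.25)
  = 10000 / 0.2250
  = 44444.44 plants/ha


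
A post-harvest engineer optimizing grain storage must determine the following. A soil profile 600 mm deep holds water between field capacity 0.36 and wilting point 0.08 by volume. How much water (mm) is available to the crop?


AW = (FC - WP) * D
   = (0.36 - 0.08) * 600
   = 0.28 * 600
   = 168 mm


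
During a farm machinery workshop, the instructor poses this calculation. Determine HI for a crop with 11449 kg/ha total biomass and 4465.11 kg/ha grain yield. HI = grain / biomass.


HI = grain_yield / biomass
   = 4465.11 / 11449
   = 0.39


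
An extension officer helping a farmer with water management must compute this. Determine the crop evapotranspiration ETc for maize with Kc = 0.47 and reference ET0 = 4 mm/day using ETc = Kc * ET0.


ETc = Kc * ET0
    = 0.47 * 4
    = 1.88 mm/day


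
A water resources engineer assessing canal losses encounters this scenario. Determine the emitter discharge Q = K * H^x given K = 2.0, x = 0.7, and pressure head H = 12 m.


Q = K * H^x
  = 2.0 * 12^0.7
  = 2.0 * 5.6941
  = 11.39 L/h


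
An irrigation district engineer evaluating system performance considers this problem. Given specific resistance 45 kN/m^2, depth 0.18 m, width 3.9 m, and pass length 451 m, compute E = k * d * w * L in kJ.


E = k * d * w * L
  = 45 * 0.18 * 3.9 * 451
  = 14247.09 kJ


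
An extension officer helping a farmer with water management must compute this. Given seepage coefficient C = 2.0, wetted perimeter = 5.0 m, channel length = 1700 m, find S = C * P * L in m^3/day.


S = C * P * L
  = 2.0 * 5.0 * 1700
  = 17000 m^3/day


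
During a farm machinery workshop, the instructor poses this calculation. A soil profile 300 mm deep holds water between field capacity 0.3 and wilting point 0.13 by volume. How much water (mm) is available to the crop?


AW = (FC - WP) * D
   = (0.3 - 0.13) * 300
   = 0.17 * 300
   = 51 mm


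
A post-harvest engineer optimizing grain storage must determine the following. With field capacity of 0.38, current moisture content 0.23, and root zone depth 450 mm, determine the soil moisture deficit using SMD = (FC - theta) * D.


SMD = (FC - theta) * D
    = (0.38 - 0.23) * 450
    = 0.150 * 450
    = 67.50 mm


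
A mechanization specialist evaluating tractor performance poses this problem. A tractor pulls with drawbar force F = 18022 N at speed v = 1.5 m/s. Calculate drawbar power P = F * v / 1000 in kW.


P = F * v / 1000
  = 18022 * 1.5 / 1000
  = 27033 / 1000
  = 27.03 kW


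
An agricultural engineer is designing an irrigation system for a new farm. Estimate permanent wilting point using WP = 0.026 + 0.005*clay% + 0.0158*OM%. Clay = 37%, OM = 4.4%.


WP = 0.026 + 0.005*37 + 0.0158*4.4
   = 0.026 + 0.1850 + 0.0695
   = 0.2805


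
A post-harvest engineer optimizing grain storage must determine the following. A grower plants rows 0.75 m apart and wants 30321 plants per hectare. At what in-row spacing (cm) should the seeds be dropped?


spacing = 10000 / (row_sp * density)
        = 10000 / (0.75 * 30321)
        = 10000 / 22740.75
        = 0.43974 m = 43.97 cm


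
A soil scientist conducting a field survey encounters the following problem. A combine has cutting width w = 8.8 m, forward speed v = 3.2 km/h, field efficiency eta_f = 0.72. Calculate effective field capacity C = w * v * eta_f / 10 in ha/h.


C = w * v * eta_f / 10
  = 8.8 * 3.2 * 0.72 / 10
  = 20.28 / 10
  = 2.03 ha/h


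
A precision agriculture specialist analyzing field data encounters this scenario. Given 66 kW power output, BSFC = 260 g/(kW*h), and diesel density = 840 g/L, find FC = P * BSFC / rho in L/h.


FC = P * BSFC / rho_fuel
   = 66 * 260 / 840
   = 17160 / 840
   = 20.43 L/h


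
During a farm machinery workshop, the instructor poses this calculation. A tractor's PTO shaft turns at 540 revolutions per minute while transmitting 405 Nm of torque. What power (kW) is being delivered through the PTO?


P = 2*pi*n*T / 60000
  = 2*pi * 540 * 405 / 60000
  = 1374132.63 / 60000
  = 22.90 kW


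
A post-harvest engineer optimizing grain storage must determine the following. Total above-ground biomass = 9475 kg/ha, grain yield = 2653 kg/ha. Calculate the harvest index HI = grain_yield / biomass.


HI = grain_yield / biomass
   = 2653 / 9475
   = 0.28


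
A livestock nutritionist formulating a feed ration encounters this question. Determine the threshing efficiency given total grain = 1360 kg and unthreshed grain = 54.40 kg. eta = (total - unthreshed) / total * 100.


eta = (total - unthreshed) / total * 100
    = (1360 - 54.40) / 1360 * 100
    = 1305.60 / 1360 * 100
    = 96%


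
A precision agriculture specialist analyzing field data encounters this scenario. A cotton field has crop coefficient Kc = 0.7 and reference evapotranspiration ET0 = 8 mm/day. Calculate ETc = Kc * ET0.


ETc = Kc * ET0
    = 0.7 * 8
    = 5.60 mm/day


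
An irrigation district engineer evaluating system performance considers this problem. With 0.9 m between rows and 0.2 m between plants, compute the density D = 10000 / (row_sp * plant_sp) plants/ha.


D = 10000 / (row_sp * plant_sp)
  = 10000 / (0.9 * 0.2)
  = 10000 / 0.1800
  = 55555.56 plants/ha


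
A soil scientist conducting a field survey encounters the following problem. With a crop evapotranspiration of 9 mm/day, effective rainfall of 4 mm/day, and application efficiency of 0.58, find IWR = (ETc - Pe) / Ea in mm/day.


IWR = (ETc - Pe) / Ea
    = (9 - 4) / 0.58
    = 5 / 0.58
    = 8.62 mm/day


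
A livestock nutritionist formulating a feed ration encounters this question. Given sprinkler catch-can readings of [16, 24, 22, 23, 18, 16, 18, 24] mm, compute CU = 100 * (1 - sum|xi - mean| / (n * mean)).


xbar = 161 / 8 = 20.125
sum|xi - xbar| = 25
CU = 100 * (1 - 25 / (8 * 20.125))
   = 100 * (1 - 0.1553)
   = 84.47%


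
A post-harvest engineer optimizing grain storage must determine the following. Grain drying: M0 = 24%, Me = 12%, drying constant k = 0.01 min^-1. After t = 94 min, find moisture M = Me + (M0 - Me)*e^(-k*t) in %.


M = Me + (M0 - Me) * e^(-k*t)
  = 12 + (24 - 12) * e^(-0.01*94)
  = 12 + 12 * e^(-0.940)
  = 12 + 12 * 0.39063
  = 12 + 4.6875
  = 16.69%


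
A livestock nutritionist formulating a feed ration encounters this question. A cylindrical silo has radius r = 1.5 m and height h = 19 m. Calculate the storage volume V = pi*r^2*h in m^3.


V = pi * r^2 * h
  = pi * 1.5^2 * 19
  = pi * 2.25 * 19
  = 134.30 m^3


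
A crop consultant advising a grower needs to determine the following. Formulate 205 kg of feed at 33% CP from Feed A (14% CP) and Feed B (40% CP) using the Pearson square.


parts_A = CP_b - target = 40 - 33 = 7
parts_B = target - CP_a = 33 - 14 = 19
total_parts = 7 + 19 = 26
Feed A = 205 * 7 / 26 = 55.19 kg
Feed B = 205 * 19 / 26 = 149.81 kg

55.19 kg


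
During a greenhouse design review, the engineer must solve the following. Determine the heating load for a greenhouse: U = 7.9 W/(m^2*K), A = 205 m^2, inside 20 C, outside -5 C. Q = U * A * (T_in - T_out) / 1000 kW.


dT = 20 - (-5) = 25 K
Q = U * A * dT
  = 7.9 * 205 * 25
  = 40487.50 W = 40.49 kW


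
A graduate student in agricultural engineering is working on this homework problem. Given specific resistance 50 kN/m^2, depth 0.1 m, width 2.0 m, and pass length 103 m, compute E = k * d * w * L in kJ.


E = k * d * w * L
  = 50 * 0.1 * 2.0 * 103
  = 1030 kJ


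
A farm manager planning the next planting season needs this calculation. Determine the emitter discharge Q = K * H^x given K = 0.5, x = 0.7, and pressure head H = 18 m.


Q = K * H^x
  = 0.5 * 18^0.7
  = 0.5 * 7.5629
  = 3.78 L/h


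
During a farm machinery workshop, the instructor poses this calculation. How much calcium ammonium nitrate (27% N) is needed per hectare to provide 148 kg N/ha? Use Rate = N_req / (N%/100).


Rate = N_required / (N_content / 100)
     = 148 / (27 / 100)
     = 148 / 0.27
     = 548.15 kg/ha


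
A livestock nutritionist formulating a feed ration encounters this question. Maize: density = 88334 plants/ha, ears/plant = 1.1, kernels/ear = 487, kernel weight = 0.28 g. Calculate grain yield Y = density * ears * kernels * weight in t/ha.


Y = density * ears * kernels * kw
  = 88334 * 1.1 * 487 * 0.28 g/ha
  = 13249746.66 g/ha
  = 13249.75 kg/ha = 13.25 t/ha


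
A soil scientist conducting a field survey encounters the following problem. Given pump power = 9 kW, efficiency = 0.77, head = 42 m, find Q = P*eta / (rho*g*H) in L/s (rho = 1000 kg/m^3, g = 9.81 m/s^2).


Q = (P * 1000 * eta) / (rho * g * H)
  = (9 * 1000 * 0.77) / (1000 * 9.81 * 42)
  = 6930 / 412020
  = 0.01682 m^3/s = 16.82 L/s


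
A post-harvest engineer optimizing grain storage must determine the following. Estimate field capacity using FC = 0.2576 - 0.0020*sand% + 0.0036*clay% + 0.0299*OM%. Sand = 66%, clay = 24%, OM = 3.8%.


FC = 0.2576 - 0.0020*66 + 0.0036*24 + 0.0299*3.8
   = 0.2576 - 0.1320 + 0.0864 + 0.1136
   = 0.3256


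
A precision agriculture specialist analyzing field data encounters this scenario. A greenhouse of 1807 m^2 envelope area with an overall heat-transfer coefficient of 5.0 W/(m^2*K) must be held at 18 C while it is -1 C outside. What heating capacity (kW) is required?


dT = 18 - (-1) = 19 K
Q = U * A * dT
  = 5.0 * 1807 * 19
  = 171665 W = 171.67 kW


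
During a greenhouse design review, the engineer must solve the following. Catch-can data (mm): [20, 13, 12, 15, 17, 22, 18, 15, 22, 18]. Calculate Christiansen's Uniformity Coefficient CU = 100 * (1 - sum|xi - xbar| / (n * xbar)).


xbar = 172 / 10 = 17.200
sum|xi - xbar| = 28
CU = 100 * (1 - 28 / (10 * 17.200))
   = 100 * (1 - 0.1628)
   = 83.72%


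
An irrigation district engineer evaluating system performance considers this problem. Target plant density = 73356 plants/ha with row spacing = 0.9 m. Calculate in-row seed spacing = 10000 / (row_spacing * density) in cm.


spacing = 10000 / (row_sp * density)
        = 10000 / (0.9 * 73356)
        = 10000 / 66020.40
        = 0.15147 m = 15.15 cm


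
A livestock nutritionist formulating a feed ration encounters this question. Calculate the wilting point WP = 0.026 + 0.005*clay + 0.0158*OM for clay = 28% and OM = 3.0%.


WP = 0.026 + 0.005*28 + 0.0158*3.0
   = 0.026 + 0.1400 + 0.0474
   = 0.2134


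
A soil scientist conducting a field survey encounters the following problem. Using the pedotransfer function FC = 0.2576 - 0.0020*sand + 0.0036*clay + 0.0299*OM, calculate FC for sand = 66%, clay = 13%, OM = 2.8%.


FC = 0.2576 - 0.0020*66 + 0.0036*13 + 0.0299*2.8
   = 0.2576 - 0.1320 + 0.0468 + 0.0837
   = 0.2561


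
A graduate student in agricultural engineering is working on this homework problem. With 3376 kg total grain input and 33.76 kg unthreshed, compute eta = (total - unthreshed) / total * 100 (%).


eta = (total - unthreshed) / total * 100
    = (3376 - 33.76) / 3376 * 100
    = 3342.24 / 3376 * 100
    = 99%


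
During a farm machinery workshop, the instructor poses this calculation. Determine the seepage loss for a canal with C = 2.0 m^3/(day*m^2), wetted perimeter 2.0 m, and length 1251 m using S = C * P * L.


S = C * P * L
  = 2.0 * 2.0 * 1251
  = 5004 m^3/day


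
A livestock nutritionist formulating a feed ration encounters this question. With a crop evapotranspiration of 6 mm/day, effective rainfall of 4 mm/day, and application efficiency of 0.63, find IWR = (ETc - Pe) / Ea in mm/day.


IWR = (ETc - Pe) / Ea
    = (6 - 4) / 0.63
    = 2 / 0.63
    = 3.17 mm/day


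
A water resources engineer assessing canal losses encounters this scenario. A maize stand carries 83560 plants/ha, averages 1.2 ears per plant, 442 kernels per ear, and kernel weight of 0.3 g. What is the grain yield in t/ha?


Y = density * ears * kernels * kw
  = 83560 * 1.2 * 442 * 0.3 g/ha
  = 13296067.20 g/ha
  = 13296.07 kg/ha = 13.30 t/ha


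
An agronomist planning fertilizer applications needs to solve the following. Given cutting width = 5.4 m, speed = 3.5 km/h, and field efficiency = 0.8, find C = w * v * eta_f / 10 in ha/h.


C = w * v * eta_f / 10
  = 5.4 * 3.5 * 0.8 / 10
  = 15.12 / 10
  = 1.51 ha/h


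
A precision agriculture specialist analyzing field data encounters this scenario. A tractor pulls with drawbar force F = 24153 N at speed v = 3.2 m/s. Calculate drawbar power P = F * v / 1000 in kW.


P = F * v / 1000
  = 24153 * 3.2 / 1000
  = 77289.60 / 1000
  = 77.29 kW


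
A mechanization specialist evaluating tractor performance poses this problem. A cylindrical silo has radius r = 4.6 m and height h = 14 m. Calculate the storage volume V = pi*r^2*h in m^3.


V = pi * r^2 * h
  = pi * 4.6^2 * 14
  = pi * 21.16 * 14
  = 930.67 m^3


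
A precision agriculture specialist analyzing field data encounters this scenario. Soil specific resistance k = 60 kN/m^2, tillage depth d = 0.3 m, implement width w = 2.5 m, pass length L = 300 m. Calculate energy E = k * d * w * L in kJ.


E = k * d * w * L
  = 60 * 0.3 * 2.5 * 300
  = 13500 kJ


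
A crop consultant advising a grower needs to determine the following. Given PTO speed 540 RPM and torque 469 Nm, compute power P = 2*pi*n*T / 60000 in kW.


P = 2*pi*n*T / 60000
  = 2*pi * 540 * 469 / 60000
  = 1591279.51 / 60000
  = 26.52 kW


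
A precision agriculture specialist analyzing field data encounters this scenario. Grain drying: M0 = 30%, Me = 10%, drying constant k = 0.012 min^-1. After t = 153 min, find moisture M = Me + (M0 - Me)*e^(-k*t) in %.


M = Me + (M0 - Me) * e^(-k*t)
  = 10 + (30 - 10) * e^(-0.012*153)
  = 10 + 20 * e^(-1.836)
  = 10 + 20 * 0.15945
  = 10 + 3.1891
  = 13.19%


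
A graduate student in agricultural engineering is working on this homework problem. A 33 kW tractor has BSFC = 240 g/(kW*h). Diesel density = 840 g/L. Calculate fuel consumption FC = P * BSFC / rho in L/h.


FC = P * BSFC / rho_fuel
   = 33 * 240 / 840
   = 7920 / 840
   = 9.43 L/h


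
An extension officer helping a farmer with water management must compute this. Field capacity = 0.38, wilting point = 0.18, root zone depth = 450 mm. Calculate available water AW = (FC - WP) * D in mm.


AW = (FC - WP) * D
   = (0.38 - 0.18) * 450
   = 0.20 * 450
   = 90 mm


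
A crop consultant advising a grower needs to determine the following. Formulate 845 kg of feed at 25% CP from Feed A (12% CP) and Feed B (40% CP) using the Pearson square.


parts_A = CP_b - target = 40 - 25 = 15
parts_B = target - CP_a = 25 - 12 = 13
total_parts = 15 + 13 = 28
Feed A = 845 * 15 / 28 = 452.68 kg
Feed B = 845 * 13 / 28 = 392.32 kg

452.68 kg


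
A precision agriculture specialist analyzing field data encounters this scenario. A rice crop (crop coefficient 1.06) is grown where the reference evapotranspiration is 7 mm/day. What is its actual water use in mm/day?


ETc = Kc * ET0
    = 1.06 * 7
    = 7.42 mm/day


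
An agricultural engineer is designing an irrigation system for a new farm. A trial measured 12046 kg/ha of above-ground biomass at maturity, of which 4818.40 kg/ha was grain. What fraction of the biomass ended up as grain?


HI = grain_yield / biomass
   = 4818.40 / 12046
   = 0.40
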